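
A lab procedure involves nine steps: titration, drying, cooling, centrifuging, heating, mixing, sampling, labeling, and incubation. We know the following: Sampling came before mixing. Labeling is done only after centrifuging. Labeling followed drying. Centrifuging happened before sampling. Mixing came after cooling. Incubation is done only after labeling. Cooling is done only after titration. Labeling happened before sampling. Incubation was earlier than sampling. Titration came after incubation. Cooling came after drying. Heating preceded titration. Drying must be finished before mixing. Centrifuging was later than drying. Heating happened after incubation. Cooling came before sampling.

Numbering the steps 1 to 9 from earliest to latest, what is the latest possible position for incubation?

4

Incubation must come before cooling, heating, mixing, sampling, and titration — 5 steps forced after it.
Everything else can be placed before incubation in some valid order, so incubation can sit as late as position 9 − 5 = 4.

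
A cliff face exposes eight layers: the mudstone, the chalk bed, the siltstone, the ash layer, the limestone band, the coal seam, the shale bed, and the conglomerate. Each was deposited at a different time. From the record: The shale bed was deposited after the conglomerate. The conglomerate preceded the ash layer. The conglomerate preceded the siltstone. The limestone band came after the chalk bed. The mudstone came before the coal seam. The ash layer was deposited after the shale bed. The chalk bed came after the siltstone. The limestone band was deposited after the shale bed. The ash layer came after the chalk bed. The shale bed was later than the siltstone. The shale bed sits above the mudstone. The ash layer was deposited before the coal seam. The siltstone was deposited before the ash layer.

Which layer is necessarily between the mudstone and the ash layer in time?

Tracing the constraints gives the mudstone → the shale bed → the ash layer, so the shale bed sits after the mudstone and before the ash layer.
No other layer is forced both after the mudstone and before the ash layer.

the shale bed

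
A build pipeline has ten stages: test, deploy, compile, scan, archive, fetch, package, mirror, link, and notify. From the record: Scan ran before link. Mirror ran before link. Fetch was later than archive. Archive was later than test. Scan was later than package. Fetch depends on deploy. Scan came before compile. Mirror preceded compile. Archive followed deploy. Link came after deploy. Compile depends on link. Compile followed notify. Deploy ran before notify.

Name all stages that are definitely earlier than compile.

Directly stated before compile: link, mirror, notify, and scan.
Deploy reaches compile via deploy → notify → compile.
Package reaches compile via package → scan → compile.
No chain forces archive (or any of the others) ahead of compile.

deploy, link, mirror, notify, package, scan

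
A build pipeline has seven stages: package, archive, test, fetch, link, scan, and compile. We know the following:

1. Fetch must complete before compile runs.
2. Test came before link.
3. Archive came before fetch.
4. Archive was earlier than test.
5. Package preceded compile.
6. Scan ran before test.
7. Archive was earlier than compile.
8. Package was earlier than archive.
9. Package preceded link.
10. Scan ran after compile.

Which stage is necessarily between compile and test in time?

Tracing the constraints gives compile → scan → test, so scan sits after compile and before test.
No other stage is forced both after compile and before test.

scan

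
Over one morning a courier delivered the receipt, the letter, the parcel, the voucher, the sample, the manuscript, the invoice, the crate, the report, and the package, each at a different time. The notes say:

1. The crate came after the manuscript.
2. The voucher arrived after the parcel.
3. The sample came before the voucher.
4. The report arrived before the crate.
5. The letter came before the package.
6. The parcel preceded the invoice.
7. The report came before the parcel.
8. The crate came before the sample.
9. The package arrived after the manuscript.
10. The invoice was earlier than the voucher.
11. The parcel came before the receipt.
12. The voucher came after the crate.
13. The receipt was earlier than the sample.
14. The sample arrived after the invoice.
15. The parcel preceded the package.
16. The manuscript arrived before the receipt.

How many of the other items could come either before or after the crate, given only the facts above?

5

Forced before the crate: the manuscript and the report; forced after the crate: the sample and the voucher.
That leaves the invoice, the letter, the package, the parcel, and the receipt with no forced order relative to the crate — 5.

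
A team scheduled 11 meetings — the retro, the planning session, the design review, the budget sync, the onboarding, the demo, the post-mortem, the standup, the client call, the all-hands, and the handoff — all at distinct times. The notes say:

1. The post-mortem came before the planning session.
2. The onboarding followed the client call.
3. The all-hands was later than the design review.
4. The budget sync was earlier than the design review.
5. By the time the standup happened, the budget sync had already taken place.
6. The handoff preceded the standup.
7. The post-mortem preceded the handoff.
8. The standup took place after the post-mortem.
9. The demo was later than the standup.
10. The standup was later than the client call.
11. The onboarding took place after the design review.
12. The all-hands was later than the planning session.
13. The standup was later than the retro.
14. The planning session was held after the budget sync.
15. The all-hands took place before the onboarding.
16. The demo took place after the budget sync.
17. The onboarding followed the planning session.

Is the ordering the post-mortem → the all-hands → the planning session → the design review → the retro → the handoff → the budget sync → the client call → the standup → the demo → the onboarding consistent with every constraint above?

no

The constraints require the budget sync before the design review, but in the proposed sequence the design review appears ahead of the budget sync. That one violation is enough.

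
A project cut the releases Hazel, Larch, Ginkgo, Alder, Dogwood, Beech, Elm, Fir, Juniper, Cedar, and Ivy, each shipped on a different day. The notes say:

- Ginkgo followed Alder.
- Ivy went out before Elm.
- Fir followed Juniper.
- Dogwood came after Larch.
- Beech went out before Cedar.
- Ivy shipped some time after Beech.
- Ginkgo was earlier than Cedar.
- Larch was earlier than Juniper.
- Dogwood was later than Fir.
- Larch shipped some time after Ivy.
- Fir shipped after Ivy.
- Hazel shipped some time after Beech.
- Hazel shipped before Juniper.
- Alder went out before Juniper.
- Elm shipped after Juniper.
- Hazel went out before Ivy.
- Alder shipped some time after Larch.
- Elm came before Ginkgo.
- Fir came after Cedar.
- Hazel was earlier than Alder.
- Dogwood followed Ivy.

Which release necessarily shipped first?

Beech has a chain of constraints placing it before every other release, so Beech must be first.

Beech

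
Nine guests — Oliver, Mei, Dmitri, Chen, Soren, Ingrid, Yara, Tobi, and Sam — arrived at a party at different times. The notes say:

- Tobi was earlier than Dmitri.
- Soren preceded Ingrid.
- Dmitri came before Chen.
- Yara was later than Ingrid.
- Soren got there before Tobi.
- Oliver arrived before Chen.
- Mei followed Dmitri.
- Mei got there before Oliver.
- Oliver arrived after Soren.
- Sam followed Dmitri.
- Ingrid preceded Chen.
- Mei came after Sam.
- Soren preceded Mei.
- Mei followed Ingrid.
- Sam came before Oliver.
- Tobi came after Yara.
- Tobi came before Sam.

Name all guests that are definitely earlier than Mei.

Dmitri, Ingrid, Sam, Soren, Tobi, Yara

Directly stated before Mei: Dmitri, Ingrid, Sam, and Soren.
Tobi reaches Mei via Tobi → Dmitri → Mei.
Yara reaches Mei via Yara → Tobi → Dmitri → Mei.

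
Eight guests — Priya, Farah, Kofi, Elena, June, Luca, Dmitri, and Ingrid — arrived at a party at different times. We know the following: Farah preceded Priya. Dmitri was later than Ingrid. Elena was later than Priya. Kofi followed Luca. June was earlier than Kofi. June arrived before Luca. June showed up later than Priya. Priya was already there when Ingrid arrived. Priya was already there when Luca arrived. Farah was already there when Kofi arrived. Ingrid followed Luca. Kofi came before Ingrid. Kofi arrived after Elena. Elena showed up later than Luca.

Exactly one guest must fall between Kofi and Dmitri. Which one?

Ingrid

Tracing the constraints gives Kofi → Ingrid → Dmitri, so Ingrid sits after Kofi and before Dmitri.
No other guest is forced both after Kofi and before Dmitri.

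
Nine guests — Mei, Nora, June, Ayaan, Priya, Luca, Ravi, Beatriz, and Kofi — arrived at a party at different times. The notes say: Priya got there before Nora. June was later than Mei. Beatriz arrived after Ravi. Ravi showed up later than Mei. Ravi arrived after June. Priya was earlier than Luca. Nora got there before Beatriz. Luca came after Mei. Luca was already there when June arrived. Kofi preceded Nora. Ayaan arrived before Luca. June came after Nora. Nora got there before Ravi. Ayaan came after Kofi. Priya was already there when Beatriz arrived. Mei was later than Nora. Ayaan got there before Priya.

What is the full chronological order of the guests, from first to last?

Kofi, Ayaan, Priya, Nora, Mei, Luca, June, Ravi, Beatriz

The constraints fix every adjacent pair, so only one ordering works:
Kofi → Ayaan → Priya → Nora → Mei → Luca → June → Ravi → Beatriz.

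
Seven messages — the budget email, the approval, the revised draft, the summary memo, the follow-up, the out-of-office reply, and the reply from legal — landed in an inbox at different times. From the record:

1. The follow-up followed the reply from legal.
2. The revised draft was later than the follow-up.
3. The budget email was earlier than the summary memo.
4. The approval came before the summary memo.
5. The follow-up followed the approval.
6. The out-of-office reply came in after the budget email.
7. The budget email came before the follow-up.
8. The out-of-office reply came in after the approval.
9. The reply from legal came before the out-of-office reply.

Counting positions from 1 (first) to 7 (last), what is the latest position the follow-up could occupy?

The follow-up must come before the revised draft — 1 message forced after it.
Everything else can be placed before the follow-up in some valid order, so the follow-up can sit as late as position 7 − 1 = 6.

6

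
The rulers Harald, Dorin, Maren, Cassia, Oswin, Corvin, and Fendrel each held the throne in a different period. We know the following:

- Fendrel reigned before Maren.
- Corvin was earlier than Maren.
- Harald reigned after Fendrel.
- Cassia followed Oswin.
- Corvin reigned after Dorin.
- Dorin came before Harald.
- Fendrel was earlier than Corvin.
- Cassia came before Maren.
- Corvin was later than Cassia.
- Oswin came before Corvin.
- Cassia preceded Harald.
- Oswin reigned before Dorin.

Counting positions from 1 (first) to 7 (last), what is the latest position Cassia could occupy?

4

Cassia must come before Corvin, Harald, and Maren — 3 rulers forced after them.
Everything else can be placed before Cassia in some valid order, so Cassia can sit as late as position 7 − 3 = 4.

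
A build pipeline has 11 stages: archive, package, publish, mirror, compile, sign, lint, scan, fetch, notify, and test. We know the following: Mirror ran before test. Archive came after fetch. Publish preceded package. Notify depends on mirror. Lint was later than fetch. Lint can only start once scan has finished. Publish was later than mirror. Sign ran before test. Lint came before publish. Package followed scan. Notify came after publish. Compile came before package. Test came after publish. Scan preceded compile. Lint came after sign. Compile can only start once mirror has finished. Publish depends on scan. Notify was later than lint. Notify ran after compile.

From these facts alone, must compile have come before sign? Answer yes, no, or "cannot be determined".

No chain of stated constraints runs from compile to sign, and none runs from sign to compile either.
So the relative order of compile and sign is not fixed by the given facts.

cannot be determined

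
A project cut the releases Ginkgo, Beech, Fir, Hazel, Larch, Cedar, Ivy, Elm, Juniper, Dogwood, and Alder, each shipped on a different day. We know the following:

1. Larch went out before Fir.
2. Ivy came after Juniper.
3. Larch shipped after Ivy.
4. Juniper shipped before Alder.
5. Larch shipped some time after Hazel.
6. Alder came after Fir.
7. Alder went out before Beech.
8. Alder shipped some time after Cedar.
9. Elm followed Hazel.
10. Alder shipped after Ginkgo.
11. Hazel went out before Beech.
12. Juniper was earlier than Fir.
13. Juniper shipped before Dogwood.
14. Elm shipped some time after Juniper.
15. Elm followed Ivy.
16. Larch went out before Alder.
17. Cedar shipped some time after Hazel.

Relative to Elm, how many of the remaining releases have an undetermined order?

Forced before Elm: Hazel, Ivy, and Juniper.
That leaves Alder, Beech, Cedar, Dogwood, Fir, Ginkgo, and Larch with no forced order relative to Elm — 7.

7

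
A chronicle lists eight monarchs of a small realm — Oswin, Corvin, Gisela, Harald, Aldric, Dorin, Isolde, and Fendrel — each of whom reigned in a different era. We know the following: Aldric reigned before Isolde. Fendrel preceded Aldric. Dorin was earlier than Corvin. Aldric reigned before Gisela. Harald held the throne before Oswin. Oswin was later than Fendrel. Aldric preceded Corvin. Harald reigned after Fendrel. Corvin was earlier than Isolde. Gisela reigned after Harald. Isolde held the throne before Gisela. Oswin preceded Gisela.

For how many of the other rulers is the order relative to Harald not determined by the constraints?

Forced before Harald: Fendrel; forced after Harald: Gisela and Oswin.
That leaves Aldric, Corvin, Dorin, and Isolde with no forced order relative to Harald — 4.

4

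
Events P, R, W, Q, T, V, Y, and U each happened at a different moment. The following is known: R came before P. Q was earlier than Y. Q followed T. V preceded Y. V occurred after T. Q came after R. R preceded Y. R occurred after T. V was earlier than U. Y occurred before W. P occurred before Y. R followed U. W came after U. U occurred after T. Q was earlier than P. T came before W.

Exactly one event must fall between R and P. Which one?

Tracing the constraints gives R → Q → P, so Q sits after R and before P.
No other event is forced both after R and before P.

Q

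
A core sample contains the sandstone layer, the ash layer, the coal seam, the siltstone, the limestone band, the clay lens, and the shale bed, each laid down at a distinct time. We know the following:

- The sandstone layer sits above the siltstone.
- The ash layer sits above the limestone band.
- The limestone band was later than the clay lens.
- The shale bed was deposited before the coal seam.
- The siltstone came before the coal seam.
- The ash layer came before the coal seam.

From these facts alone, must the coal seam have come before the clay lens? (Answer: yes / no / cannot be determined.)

no

Tracing the constraints gives the clay lens → the limestone band → the ash layer → the coal seam, so the clay lens must come before the coal seam.
That means the coal seam cannot be before the clay lens.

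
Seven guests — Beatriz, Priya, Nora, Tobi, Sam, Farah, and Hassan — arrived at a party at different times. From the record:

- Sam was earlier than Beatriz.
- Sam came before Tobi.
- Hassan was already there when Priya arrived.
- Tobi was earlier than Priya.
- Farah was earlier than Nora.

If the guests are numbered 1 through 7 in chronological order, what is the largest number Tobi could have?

6

Tobi must come before Priya — 1 guest forced after them.
Everything else can be placed before Tobi in some valid order, so Tobi can sit as late as position 7 − 1 = 6.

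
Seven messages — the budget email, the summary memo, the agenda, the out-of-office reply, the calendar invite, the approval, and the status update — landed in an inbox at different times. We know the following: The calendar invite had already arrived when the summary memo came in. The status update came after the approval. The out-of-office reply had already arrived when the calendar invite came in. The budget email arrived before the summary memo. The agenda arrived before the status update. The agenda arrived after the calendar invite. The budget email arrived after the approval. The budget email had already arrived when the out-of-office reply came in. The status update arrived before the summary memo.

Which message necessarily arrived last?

Every other message has a chain of constraints placing it before the summary memo, so the summary memo is last.

the summary memo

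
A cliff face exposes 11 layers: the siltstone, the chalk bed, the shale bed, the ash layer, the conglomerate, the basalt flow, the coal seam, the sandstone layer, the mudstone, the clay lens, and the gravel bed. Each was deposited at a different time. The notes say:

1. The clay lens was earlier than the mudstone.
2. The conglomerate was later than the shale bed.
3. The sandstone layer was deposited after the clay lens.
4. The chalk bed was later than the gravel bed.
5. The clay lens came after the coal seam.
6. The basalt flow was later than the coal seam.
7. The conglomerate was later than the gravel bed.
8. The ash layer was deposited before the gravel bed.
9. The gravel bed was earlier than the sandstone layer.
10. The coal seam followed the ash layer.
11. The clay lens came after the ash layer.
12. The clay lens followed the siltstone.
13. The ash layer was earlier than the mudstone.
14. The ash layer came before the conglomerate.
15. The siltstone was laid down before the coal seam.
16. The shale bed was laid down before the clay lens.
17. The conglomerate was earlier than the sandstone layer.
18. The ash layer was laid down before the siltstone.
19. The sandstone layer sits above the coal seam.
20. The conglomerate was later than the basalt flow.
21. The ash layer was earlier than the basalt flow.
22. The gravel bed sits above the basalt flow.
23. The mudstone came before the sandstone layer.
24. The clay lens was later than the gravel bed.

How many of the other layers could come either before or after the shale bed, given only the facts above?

6

Forced after the shale bed: the clay lens, the conglomerate, the mudstone, and the sandstone layer.
That leaves the ash layer, the basalt flow, the chalk bed, the coal seam, the gravel bed, and the siltstone with no forced order relative to the shale bed — 6.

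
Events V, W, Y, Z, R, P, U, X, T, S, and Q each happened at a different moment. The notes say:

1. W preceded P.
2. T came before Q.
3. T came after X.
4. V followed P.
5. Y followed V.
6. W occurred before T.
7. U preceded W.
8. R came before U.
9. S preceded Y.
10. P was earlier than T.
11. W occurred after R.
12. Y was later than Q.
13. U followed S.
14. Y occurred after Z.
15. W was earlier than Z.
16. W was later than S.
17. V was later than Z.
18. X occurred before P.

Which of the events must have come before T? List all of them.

Directly stated before T: P, W, and X.
R reaches T via R → W → T.
S reaches T via S → W → T.
U reaches T via U → W → T.

P, R, S, U, W, X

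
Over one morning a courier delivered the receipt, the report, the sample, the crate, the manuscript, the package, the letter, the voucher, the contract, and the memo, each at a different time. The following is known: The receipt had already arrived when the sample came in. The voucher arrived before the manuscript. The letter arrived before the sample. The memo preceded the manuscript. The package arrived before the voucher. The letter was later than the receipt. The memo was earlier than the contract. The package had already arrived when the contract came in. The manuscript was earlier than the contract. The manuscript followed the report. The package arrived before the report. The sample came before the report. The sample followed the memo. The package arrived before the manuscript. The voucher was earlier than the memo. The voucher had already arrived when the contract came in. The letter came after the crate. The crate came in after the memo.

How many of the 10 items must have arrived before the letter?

Directly stated before the letter: the crate and the receipt.
The memo reaches the letter via the memo → the crate → the letter.
The package reaches the letter via the package → the voucher → the memo → the crate → the letter.
The voucher reaches the letter via the voucher → the memo → the crate → the letter.
That's the crate, the memo, the package, the receipt, and the voucher — 5 in all.

5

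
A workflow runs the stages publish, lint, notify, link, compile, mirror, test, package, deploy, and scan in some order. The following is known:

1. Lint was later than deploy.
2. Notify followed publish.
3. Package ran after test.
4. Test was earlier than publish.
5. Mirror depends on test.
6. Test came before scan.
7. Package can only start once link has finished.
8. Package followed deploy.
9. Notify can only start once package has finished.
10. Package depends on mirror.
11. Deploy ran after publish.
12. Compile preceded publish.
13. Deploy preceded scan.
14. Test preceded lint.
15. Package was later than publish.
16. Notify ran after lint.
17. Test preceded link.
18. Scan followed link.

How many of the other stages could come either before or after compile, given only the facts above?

Forced after compile: deploy, lint, notify, package, publish, and scan.
That leaves link, mirror, and test with no forced order relative to compile — 3.

3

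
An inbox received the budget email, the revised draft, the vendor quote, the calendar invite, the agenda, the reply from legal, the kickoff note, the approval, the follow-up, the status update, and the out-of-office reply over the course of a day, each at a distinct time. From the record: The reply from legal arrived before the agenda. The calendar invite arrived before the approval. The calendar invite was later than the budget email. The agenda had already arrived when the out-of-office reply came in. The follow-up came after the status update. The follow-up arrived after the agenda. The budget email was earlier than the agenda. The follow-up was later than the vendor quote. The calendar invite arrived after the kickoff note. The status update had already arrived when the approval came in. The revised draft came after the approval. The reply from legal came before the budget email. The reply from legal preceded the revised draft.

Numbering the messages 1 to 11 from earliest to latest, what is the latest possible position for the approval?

10

The approval must come before the revised draft — 1 message forced after it.
Everything else can be placed before the approval in some valid order, so the approval can sit as late as position 11 − 1 = 10.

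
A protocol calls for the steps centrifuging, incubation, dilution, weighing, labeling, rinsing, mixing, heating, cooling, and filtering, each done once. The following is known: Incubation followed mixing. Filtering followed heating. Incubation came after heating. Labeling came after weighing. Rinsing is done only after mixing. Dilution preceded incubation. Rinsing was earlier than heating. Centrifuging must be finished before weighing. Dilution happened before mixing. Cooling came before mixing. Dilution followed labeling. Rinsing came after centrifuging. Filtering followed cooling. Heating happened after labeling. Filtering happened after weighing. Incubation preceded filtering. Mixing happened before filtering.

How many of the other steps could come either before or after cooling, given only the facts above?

4

Forced after cooling: filtering, heating, incubation, mixing, and rinsing.
That leaves centrifuging, dilution, labeling, and weighing with no forced order relative to cooling — 4.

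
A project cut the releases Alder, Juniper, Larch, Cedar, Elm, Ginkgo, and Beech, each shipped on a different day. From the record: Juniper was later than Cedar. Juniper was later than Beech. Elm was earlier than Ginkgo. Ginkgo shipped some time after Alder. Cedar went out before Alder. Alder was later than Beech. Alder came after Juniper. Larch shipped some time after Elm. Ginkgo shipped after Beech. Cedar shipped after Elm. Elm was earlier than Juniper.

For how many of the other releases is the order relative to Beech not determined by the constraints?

Forced after Beech: Alder, Ginkgo, and Juniper.
That leaves Cedar, Elm, and Larch with no forced order relative to Beech — 3.

3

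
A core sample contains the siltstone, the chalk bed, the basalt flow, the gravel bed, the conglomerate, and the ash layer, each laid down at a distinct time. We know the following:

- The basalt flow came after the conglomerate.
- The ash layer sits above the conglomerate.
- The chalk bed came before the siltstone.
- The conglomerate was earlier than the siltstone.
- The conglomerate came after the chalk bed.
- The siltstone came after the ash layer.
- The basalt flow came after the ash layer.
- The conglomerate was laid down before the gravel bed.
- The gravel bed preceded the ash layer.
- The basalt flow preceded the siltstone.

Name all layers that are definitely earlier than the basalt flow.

Directly stated before the basalt flow: the ash layer and the conglomerate.
The chalk bed reaches the basalt flow via the chalk bed → the conglomerate → the basalt flow.
The gravel bed reaches the basalt flow via the gravel bed → the ash layer → the basalt flow.

the ash layer, the chalk bed, the conglomerate, the gravel bed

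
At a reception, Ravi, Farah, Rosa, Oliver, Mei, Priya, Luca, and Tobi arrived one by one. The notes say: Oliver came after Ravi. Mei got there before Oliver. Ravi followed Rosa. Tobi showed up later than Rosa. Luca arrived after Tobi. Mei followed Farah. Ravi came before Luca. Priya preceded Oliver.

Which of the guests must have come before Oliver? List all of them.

Directly stated before Oliver: Mei, Priya, and Ravi.
Farah reaches Oliver via Farah → Mei → Oliver.
Rosa reaches Oliver via Rosa → Ravi → Oliver.

Farah, Mei, Priya, Ravi, Rosa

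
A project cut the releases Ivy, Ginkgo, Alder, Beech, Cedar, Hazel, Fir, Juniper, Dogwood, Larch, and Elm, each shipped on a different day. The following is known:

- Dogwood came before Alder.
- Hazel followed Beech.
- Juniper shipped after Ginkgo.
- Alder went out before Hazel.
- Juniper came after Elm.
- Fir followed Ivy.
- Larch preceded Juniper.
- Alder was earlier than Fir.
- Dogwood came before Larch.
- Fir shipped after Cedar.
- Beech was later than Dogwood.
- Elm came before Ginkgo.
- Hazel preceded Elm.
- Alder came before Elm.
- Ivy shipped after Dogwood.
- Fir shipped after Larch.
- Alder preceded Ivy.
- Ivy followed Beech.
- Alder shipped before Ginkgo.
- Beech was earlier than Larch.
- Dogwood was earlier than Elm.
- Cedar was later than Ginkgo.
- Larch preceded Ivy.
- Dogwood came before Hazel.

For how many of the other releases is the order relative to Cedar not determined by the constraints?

Forced before Cedar: Alder, Beech, Dogwood, Elm, Ginkgo, and Hazel; forced after Cedar: Fir.
That leaves Ivy, Juniper, and Larch with no forced order relative to Cedar — 3.

3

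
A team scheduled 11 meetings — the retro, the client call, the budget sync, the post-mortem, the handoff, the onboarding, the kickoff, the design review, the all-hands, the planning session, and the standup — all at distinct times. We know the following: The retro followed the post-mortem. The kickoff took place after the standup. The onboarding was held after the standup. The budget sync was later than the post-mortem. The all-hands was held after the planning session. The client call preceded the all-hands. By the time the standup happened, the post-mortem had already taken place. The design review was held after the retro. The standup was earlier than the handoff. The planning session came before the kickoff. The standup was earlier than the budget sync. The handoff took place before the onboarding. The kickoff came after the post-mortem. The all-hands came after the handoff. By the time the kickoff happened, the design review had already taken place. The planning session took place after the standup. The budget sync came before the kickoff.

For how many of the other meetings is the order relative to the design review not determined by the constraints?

Forced before the design review: the post-mortem and the retro; forced after the design review: the kickoff.
That leaves the all-hands, the budget sync, the client call, the handoff, the onboarding, the planning session, and the standup with no forced order relative to the design review — 7.

7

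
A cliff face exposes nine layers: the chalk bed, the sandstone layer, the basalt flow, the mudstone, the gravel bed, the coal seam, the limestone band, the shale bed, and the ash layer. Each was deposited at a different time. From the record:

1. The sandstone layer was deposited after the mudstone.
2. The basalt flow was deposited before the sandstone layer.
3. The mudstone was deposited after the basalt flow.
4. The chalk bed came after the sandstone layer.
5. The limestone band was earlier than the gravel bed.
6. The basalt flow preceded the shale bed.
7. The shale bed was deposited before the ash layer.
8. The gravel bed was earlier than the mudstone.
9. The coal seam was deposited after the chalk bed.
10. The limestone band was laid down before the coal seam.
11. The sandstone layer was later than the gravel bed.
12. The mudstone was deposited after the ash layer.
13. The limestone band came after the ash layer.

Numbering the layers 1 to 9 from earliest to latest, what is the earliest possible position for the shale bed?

The basalt flow must come before the shale bed — 1 forced predecessor.
Nothing else is forced ahead of the shale bed, so its earliest slot is position 1 + 1 = 2.

2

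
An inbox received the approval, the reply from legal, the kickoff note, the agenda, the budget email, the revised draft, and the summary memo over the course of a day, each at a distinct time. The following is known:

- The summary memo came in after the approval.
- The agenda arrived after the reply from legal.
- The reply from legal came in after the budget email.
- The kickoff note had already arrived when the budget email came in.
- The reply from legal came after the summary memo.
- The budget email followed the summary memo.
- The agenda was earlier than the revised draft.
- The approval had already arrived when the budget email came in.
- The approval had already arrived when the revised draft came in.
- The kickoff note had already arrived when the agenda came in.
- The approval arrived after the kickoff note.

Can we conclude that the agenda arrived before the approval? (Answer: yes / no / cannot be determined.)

Tracing the constraints gives the approval → the summary memo → the reply from legal → the agenda, so the approval must come before the agenda.
That means the agenda cannot be before the approval.

no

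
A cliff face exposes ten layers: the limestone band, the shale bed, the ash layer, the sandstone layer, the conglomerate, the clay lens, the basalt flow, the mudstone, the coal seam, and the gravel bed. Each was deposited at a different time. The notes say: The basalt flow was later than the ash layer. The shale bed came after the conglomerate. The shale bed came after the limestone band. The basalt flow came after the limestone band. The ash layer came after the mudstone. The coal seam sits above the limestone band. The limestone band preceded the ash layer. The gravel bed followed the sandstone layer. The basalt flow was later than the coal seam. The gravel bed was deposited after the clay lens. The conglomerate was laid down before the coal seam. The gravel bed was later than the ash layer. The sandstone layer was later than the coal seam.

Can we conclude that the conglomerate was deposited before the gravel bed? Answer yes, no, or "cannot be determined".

yes

Chain the constraints: the conglomerate → the coal seam → the sandstone layer → the gravel bed. Each link is directly stated, so the conglomerate comes before the gravel bed.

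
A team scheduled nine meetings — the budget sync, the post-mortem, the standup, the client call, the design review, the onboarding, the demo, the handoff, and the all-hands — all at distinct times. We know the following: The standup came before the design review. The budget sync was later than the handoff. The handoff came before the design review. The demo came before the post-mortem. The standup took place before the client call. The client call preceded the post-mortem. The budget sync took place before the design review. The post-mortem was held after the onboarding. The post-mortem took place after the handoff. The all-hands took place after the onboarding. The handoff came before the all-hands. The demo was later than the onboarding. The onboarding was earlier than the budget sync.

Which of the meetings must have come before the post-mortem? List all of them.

the client call, the demo, the handoff, the onboarding, the standup

Directly stated before the post-mortem: the client call, the demo, the handoff, and the onboarding.
The standup reaches the post-mortem via the standup → the client call → the post-mortem.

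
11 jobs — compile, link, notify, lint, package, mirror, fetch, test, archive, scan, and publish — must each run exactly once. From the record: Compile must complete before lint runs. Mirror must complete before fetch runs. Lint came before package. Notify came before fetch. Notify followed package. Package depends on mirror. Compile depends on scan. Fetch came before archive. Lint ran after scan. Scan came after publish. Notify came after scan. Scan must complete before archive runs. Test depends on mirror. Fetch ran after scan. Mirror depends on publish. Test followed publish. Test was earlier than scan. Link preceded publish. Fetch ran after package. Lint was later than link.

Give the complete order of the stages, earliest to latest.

link, publish, mirror, test, scan, compile, lint, package, notify, fetch, archive

The constraints fix every adjacent pair, so only one ordering works:
link → publish → mirror → test → scan → compile → lint → package → notify → fetch → archive.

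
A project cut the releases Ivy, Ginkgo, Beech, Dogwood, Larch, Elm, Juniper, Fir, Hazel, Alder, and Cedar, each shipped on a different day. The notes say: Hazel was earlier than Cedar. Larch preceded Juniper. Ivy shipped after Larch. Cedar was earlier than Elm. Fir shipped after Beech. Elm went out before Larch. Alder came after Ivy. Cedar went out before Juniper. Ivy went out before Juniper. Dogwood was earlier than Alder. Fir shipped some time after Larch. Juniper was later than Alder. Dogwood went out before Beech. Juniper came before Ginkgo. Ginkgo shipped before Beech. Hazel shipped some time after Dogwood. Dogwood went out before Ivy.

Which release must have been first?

Dogwood has a chain of constraints placing it before every other release, so Dogwood must be first.

Dogwood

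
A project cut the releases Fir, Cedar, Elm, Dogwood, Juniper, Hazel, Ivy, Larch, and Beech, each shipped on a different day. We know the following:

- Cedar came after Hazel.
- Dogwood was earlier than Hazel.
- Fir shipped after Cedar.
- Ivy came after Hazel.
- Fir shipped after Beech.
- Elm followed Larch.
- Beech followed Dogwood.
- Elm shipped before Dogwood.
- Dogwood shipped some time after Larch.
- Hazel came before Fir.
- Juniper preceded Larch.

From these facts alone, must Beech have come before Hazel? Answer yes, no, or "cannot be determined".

No chain of stated constraints runs from Beech to Hazel, and none runs from Hazel to Beech either.
So the relative order of Beech and Hazel is not fixed by the given facts.

cannot be determined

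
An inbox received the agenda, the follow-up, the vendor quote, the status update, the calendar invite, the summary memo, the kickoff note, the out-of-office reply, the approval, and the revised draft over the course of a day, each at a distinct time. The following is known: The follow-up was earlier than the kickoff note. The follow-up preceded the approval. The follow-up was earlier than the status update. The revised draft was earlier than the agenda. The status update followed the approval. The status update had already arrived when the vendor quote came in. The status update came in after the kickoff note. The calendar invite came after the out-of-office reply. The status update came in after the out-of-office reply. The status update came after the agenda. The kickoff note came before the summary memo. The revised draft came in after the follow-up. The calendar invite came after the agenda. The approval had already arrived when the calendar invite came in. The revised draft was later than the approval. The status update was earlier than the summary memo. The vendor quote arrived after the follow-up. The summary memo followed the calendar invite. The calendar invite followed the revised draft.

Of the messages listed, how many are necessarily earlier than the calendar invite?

Directly stated before the calendar invite: the agenda, the approval, the out-of-office reply, and the revised draft.
The follow-up reaches the calendar invite via the follow-up → the revised draft → the calendar invite.
No chain forces the status update (or any of the others) ahead of the calendar invite.
That's the agenda, the approval, the follow-up, the out-of-office reply, and the revised draft — 5 in all.

5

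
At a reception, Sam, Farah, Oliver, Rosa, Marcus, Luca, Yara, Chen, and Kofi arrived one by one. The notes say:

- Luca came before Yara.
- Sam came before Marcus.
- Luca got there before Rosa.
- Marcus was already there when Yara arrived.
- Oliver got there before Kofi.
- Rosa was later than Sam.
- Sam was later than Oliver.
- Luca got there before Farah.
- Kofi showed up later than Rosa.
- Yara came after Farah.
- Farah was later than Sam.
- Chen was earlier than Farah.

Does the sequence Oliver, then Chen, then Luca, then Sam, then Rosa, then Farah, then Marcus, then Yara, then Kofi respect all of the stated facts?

Check each stated constraint against the proposed order — e.g. Luca is ahead of Yara; Oliver is ahead of Kofi. Every pair is in the required order; nothing is violated.

yes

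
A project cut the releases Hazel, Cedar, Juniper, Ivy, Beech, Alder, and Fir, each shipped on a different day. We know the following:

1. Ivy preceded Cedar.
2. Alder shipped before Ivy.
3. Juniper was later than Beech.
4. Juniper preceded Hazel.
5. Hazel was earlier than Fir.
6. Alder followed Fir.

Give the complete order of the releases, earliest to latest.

The constraints fix every adjacent pair, so only one ordering works:
Beech → Juniper → Hazel → Fir → Alder → Ivy → Cedar.

Beech, Juniper, Hazel, Fir, Alder, Ivy, Cedar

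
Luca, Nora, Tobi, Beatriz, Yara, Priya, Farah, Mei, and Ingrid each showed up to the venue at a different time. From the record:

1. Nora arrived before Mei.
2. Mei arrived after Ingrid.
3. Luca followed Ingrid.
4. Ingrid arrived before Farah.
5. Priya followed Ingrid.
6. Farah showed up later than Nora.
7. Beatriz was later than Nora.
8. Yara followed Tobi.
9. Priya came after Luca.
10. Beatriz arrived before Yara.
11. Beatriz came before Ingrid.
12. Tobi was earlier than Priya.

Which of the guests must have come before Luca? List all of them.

Beatriz, Ingrid, Nora

Directly stated before Luca: Ingrid.
Beatriz reaches Luca via Beatriz → Ingrid → Luca.
Nora reaches Luca via Nora → Beatriz → Ingrid → Luca.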